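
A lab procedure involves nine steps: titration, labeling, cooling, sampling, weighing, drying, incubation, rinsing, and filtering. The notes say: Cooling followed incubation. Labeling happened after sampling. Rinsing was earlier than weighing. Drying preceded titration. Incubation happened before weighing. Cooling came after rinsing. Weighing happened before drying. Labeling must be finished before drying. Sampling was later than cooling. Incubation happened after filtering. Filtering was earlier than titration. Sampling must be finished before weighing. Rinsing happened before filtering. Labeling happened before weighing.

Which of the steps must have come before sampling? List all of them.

Directly stated before sampling: cooling.
Filtering reaches sampling via filtering → incubation → cooling → sampling.
Incubation reaches sampling via incubation → cooling → sampling.
Rinsing reaches sampling via rinsing → cooling → sampling.
No chain forces drying (or any of the others) ahead of sampling.

cooling, filtering, incubation, rinsing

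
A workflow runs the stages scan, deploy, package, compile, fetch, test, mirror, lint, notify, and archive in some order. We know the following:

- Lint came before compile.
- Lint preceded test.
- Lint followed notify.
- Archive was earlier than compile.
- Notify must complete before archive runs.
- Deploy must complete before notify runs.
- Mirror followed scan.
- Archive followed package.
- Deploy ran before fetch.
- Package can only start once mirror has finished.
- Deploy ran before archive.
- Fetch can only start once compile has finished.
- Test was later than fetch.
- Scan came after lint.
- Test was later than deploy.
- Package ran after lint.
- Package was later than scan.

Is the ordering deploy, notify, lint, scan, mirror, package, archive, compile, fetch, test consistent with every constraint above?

Check each stated constraint against the proposed order — e.g. deploy is ahead of fetch; deploy is ahead of test. Every pair is in the required order; nothing is violated.

yes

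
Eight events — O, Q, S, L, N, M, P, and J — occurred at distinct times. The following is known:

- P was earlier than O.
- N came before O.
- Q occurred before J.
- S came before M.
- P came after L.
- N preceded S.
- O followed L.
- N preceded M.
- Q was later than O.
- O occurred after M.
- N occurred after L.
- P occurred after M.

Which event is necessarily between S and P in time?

Tracing the constraints gives S → M → P, so M sits after S and before P.
No other event is forced both after S and before P.

M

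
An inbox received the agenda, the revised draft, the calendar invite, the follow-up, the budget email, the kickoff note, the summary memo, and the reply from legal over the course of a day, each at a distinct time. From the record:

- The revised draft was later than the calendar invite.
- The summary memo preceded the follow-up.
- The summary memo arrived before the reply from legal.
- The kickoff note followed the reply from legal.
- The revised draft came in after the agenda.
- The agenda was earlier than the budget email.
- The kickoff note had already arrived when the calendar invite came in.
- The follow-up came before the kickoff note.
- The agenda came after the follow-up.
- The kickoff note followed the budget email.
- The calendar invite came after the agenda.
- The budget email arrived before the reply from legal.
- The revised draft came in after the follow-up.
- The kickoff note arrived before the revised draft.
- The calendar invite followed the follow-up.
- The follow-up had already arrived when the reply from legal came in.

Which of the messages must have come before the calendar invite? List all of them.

Directly stated before the calendar invite: the agenda, the follow-up, and the kickoff note.
The budget email reaches the calendar invite via the budget email → the kickoff note → the calendar invite.
The reply from legal reaches the calendar invite via the reply from legal → the kickoff note → the calendar invite.
The summary memo reaches the calendar invite via the summary memo → the follow-up → the calendar invite.
No chain forces the revised draft ahead of the calendar invite.

the agenda, the budget email, the follow-up, the kickoff note, the reply from legal, the summary memo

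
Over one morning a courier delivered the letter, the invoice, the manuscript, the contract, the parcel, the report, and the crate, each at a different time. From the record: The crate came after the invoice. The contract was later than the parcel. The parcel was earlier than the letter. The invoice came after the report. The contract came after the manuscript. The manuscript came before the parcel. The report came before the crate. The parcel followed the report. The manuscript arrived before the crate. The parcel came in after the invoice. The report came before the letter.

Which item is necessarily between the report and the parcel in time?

the invoice

Tracing the constraints gives the report → the invoice → the parcel, so the invoice sits after the report and before the parcel.
No other item is forced both after the report and before the parcel.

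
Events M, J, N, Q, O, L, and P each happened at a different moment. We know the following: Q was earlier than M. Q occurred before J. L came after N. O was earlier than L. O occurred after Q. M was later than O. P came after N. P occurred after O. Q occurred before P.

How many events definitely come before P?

3

Directly stated before P: N, O, and Q.
No chain forces M (or any of the others) ahead of P.
That's N, O, and Q — 3 in all.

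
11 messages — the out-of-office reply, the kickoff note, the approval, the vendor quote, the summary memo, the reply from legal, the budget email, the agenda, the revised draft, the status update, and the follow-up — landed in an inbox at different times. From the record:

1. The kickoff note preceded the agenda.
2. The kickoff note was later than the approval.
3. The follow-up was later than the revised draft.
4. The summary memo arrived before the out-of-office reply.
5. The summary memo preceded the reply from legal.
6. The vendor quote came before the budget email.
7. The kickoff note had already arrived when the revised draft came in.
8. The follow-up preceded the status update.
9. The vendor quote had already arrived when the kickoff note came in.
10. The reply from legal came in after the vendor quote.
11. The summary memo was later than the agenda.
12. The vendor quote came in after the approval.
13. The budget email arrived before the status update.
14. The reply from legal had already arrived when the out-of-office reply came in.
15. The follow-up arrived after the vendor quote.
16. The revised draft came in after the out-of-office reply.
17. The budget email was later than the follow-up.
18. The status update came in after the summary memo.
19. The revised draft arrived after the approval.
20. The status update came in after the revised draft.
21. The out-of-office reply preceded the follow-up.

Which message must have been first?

the approval

The approval has a chain of constraints placing it before every other message, so the approval must be first.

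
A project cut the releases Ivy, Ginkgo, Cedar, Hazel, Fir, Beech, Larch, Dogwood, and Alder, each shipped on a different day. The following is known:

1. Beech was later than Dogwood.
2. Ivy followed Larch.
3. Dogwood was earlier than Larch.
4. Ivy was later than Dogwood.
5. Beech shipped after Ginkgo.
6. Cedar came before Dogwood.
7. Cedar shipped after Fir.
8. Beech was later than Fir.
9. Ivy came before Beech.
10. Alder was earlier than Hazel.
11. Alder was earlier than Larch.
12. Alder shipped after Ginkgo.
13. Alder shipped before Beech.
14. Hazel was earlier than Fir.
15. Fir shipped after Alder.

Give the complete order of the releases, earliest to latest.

Ginkgo, Alder, Hazel, Fir, Cedar, Dogwood, Larch, Ivy, Beech

The constraints fix every adjacent pair, so only one ordering works:
Ginkgo → Alder → Hazel → Fir → Cedar → Dogwood → Larch → Ivy → Beech.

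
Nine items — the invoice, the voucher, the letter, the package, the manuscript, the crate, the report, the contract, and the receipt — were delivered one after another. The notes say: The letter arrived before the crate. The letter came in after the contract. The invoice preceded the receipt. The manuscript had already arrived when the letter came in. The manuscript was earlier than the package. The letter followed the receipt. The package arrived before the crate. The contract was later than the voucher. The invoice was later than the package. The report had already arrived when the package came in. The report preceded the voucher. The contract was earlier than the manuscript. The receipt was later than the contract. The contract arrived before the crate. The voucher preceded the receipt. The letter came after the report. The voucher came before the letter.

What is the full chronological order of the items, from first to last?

The constraints fix every adjacent pair, so only one ordering works:
the report → the voucher → the contract → the manuscript → the package → the invoice → the receipt → the letter → the crate.

the report, the voucher, the contract, the manuscript, the package, the invoice, the receipt, the letter, the crate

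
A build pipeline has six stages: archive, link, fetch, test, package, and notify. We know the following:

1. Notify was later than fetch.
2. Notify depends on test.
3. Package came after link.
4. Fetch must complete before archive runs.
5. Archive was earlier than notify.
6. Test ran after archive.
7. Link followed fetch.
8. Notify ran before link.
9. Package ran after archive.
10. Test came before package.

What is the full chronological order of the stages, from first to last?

fetch, archive, test, notify, link, package

The constraints fix every adjacent pair, so only one ordering works:
fetch → archive → test → notify → link → package.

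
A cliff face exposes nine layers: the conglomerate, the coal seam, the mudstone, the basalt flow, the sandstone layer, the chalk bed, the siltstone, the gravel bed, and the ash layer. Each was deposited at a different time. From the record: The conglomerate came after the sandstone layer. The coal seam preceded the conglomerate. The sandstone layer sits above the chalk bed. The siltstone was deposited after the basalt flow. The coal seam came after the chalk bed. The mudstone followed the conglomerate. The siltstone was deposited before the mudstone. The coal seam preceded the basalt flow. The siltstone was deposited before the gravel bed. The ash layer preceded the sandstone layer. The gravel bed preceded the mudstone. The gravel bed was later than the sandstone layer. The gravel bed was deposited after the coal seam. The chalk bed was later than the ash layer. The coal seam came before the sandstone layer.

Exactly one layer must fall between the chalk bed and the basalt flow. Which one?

Tracing the constraints gives the chalk bed → the coal seam → the basalt flow, so the coal seam sits after the chalk bed and before the basalt flow.
No other layer is forced both after the chalk bed and before the basalt flow.

the coal seam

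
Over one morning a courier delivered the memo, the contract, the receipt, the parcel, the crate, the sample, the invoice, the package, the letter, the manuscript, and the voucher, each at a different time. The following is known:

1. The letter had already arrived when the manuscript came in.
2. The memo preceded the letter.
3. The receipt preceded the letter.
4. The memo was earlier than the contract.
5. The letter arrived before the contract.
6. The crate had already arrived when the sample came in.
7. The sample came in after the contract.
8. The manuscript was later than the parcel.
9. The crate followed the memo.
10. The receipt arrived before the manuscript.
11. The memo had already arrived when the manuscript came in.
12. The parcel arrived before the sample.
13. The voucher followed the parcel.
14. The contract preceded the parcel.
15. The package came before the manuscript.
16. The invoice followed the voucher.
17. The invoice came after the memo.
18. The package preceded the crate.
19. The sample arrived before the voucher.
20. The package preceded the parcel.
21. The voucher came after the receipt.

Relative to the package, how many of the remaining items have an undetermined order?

4

Forced after the package: the crate, the invoice, the manuscript, the parcel, the sample, and the voucher.
That leaves the contract, the letter, the memo, and the receipt with no forced order relative to the package — 4.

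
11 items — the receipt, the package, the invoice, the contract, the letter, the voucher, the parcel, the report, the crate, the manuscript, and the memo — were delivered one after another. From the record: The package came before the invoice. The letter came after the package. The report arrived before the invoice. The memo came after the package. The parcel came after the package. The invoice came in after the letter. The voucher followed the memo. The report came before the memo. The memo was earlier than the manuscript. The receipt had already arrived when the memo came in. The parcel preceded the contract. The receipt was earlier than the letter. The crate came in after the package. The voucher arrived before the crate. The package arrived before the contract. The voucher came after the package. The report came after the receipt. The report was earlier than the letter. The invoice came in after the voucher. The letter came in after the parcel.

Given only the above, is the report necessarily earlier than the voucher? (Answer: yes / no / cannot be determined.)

Chain the constraints: the report → the memo → the voucher. Each link is directly stated, so the report comes before the voucher.

yes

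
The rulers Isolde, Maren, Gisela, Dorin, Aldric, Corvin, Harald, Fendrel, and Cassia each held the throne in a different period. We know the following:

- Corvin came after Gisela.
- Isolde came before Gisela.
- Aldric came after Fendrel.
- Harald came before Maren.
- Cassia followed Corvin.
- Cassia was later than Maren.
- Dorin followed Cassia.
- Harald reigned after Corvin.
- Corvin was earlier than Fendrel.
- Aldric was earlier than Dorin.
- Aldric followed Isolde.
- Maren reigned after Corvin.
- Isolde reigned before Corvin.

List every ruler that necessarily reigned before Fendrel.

Corvin, Gisela, Isolde

Directly stated before Fendrel: Corvin.
Gisela reaches Fendrel via Gisela → Corvin → Fendrel.
Isolde reaches Fendrel via Isolde → Corvin → Fendrel.
No chain forces Dorin (or any of the others) ahead of Fendrel.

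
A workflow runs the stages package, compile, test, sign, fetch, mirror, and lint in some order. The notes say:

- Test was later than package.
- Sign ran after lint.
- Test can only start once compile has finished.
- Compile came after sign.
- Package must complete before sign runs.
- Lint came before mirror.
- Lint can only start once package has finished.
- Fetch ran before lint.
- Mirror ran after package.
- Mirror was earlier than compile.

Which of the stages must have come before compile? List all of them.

fetch, lint, mirror, package, sign

Directly stated before compile: mirror and sign.
Fetch reaches compile via fetch → lint → mirror → compile.
Lint reaches compile via lint → mirror → compile.
Package reaches compile via package → sign → compile.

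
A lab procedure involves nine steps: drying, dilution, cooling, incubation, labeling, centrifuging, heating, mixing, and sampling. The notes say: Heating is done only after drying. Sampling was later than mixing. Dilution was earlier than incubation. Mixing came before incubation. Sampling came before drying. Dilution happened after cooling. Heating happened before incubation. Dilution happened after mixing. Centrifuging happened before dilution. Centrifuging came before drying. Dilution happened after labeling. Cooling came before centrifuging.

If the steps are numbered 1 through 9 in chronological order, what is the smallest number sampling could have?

Mixing must come before sampling — 1 forced predecessor.
Nothing else is forced ahead of sampling, so its earliest slot is position 1 + 1 = 2.

2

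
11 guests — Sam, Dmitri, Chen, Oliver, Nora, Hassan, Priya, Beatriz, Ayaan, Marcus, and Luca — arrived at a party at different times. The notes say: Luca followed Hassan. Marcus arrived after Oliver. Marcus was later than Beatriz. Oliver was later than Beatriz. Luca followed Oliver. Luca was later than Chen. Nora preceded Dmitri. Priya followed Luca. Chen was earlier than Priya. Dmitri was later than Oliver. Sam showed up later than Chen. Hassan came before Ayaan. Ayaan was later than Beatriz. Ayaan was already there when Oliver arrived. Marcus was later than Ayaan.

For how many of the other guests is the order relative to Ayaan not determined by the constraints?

Forced before Ayaan: Beatriz and Hassan; forced after Ayaan: Dmitri, Luca, Marcus, Oliver, and Priya.
That leaves Chen, Nora, and Sam with no forced order relative to Ayaan — 3.

3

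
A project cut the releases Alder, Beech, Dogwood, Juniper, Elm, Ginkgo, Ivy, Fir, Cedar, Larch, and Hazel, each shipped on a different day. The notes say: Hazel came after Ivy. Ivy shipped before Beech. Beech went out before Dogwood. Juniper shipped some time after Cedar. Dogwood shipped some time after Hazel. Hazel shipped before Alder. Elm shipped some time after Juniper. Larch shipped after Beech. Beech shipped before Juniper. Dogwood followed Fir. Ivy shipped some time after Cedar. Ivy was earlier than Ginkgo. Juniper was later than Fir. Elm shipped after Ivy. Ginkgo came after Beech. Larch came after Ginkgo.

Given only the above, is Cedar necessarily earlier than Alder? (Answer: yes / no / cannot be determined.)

yes

Chain the constraints: Cedar → Ivy → Hazel → Alder. Each link is directly stated, so Cedar comes before Alder.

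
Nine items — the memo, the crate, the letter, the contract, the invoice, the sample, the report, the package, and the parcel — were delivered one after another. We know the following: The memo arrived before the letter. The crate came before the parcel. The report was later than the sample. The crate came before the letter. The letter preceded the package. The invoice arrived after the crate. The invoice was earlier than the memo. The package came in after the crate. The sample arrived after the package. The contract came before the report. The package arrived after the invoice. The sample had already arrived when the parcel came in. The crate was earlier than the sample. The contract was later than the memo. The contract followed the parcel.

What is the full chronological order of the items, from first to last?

the crate, the invoice, the memo, the letter, the package, the sample, the parcel, the contract, the report

The constraints fix every adjacent pair, so only one ordering works:
the crate → the invoice → the memo → the letter → the package → the sample → the parcel → the contract → the report.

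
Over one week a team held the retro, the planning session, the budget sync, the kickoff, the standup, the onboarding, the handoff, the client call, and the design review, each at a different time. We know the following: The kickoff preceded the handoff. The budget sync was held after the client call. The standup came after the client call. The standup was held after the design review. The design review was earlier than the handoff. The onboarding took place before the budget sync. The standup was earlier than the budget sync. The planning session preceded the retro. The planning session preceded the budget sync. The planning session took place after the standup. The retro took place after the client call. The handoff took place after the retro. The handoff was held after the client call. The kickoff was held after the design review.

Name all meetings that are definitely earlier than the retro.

Directly stated before the retro: the client call and the planning session.
The design review reaches the retro via the design review → the standup → the planning session → the retro.
The standup reaches the retro via the standup → the planning session → the retro.
No chain forces the budget sync (or any of the others) ahead of the retro.

the client call, the design review, the planning session, the standup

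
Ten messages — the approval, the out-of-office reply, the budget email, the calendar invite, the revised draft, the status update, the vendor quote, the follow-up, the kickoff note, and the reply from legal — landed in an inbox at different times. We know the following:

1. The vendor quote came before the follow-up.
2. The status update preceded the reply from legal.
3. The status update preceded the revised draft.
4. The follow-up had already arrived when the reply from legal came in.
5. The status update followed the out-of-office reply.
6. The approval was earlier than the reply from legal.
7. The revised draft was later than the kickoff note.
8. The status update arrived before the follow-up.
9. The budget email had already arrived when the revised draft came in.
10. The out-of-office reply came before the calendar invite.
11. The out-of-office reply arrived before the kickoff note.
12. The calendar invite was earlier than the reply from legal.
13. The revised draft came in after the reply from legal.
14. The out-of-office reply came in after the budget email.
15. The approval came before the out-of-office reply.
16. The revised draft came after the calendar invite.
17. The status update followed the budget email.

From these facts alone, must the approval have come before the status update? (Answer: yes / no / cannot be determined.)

yes

Chain the constraints: the approval → the out-of-office reply → the status update. Each link is directly stated, so the approval comes before the status update.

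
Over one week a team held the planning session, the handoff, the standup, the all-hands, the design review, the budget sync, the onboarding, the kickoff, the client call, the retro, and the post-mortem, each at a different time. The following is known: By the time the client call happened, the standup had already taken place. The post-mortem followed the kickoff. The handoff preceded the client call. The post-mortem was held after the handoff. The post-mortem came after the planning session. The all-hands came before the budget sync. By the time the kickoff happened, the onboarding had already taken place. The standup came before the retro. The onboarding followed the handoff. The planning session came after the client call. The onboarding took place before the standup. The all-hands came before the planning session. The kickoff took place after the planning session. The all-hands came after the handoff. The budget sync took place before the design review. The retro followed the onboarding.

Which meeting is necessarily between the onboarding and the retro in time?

the standup

Tracing the constraints gives the onboarding → the standup → the retro, so the standup sits after the onboarding and before the retro.
No other meeting is forced both after the onboarding and before the retro.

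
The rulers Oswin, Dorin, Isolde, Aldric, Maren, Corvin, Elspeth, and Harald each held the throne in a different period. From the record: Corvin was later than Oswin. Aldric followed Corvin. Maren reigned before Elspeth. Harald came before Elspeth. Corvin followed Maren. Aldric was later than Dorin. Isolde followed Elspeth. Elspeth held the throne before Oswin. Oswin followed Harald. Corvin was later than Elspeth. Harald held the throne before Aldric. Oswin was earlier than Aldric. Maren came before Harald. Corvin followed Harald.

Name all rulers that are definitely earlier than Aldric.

Corvin, Dorin, Elspeth, Harald, Maren, Oswin

Directly stated before Aldric: Corvin, Dorin, Harald, and Oswin.
Elspeth reaches Aldric via Elspeth → Corvin → Aldric.
Maren reaches Aldric via Maren → Harald → Aldric.
No chain forces Isolde ahead of Aldric.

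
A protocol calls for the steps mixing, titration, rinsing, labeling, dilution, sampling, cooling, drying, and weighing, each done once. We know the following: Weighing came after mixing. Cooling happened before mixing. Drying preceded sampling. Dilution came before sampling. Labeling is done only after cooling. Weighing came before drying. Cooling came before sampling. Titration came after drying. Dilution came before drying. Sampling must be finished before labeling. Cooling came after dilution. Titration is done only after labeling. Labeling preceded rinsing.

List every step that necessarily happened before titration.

cooling, dilution, drying, labeling, mixing, sampling, weighing

Directly stated before titration: drying and labeling.
Cooling reaches titration via cooling → labeling → titration.
Dilution reaches titration via dilution → drying → titration.
Mixing reaches titration via mixing → weighing → drying → titration.
Likewise sampling and weighing each reach titration by chaining the stated constraints.
No chain forces rinsing ahead of titration.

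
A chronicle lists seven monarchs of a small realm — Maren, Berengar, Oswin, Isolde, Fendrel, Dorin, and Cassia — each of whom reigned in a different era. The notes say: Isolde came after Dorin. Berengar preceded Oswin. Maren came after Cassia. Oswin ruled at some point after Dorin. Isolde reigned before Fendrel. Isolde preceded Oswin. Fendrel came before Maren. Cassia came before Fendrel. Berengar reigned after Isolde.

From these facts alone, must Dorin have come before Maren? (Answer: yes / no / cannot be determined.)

yes

Chain the constraints: Dorin → Isolde → Fendrel → Maren. Each link is directly stated, so Dorin comes before Maren.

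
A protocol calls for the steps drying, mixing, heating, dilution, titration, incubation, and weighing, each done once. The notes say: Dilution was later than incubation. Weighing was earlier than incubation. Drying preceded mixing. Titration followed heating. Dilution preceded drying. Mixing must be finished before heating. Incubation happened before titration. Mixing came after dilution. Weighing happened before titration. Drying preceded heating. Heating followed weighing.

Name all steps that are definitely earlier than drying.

Directly stated before drying: dilution.
Incubation reaches drying via incubation → dilution → drying.
Weighing reaches drying via weighing → incubation → dilution → drying.

dilution, incubation, weighing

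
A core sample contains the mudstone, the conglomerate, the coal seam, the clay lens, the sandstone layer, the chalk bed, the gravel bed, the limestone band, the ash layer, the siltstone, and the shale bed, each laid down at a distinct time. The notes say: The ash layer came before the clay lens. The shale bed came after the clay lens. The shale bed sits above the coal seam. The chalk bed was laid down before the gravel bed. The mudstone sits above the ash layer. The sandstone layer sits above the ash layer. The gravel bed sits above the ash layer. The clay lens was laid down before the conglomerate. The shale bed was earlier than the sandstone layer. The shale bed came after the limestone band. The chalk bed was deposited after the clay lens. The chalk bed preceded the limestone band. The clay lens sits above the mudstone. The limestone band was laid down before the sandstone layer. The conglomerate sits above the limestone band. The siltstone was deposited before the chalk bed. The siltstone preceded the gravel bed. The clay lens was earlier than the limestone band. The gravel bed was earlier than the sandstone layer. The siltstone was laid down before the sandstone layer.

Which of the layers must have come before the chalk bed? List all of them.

the ash layer, the clay lens, the mudstone, the siltstone

Directly stated before the chalk bed: the clay lens and the siltstone.
The ash layer reaches the chalk bed via the ash layer → the clay lens → the chalk bed.
The mudstone reaches the chalk bed via the mudstone → the clay lens → the chalk bed.
No chain forces the sandstone layer (or any of the others) ahead of the chalk bed.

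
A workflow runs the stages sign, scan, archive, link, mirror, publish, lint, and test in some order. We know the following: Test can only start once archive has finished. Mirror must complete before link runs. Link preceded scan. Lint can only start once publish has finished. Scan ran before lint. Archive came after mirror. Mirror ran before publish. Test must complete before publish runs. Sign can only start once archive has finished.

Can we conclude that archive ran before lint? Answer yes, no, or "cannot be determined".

Chain the constraints: archive → test → publish → lint. Each link is directly stated, so archive comes before lint.

yes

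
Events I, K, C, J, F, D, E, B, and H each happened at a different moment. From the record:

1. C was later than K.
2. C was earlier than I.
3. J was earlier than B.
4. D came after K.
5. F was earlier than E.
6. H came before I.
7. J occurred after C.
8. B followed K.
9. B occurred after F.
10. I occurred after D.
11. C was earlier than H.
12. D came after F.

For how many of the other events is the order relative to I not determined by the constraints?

Forced before I: C, D, F, H, and K.
That leaves B, E, and J with no forced order relative to I — 3.

3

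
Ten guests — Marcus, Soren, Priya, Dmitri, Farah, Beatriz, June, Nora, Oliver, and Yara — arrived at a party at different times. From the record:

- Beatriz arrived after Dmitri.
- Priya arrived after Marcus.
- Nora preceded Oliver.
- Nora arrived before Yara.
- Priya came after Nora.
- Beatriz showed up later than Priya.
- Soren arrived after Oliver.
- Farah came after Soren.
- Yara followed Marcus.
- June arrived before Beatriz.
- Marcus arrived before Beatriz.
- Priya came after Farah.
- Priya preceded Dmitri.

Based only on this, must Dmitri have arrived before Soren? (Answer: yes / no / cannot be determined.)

Tracing the constraints gives Soren → Farah → Priya → Dmitri, so Soren must come before Dmitri.
That means Dmitri cannot be before Soren.

no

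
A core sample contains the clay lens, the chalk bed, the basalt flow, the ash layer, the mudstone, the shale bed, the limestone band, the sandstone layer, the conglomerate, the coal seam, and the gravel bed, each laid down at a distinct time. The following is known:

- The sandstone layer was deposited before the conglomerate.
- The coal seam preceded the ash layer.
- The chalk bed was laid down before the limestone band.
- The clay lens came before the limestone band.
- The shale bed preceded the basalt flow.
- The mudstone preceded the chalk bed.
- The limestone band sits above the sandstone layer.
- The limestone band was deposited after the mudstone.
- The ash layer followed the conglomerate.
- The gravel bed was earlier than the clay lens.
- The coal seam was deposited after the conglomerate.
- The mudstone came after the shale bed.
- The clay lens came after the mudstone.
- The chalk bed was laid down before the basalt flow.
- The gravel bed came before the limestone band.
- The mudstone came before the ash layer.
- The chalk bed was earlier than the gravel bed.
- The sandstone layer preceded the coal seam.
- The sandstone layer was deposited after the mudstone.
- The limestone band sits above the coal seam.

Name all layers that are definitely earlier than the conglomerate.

the mudstone, the sandstone layer, the shale bed

Directly stated before the conglomerate: the sandstone layer.
The mudstone reaches the conglomerate via the mudstone → the sandstone layer → the conglomerate.
The shale bed reaches the conglomerate via the shale bed → the mudstone → the sandstone layer → the conglomerate.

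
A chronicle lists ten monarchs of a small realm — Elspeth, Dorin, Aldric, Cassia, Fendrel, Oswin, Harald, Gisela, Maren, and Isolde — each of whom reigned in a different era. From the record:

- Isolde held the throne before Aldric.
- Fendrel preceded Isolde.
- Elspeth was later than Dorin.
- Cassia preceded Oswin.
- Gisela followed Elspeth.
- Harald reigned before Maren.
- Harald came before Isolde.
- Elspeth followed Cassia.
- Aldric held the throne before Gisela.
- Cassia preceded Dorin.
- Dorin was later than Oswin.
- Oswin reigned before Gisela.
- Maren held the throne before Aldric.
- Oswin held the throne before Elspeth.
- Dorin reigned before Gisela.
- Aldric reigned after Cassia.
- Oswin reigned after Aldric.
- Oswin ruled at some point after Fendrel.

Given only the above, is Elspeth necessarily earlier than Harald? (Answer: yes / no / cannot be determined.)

Tracing the constraints gives Harald → Isolde → Aldric → Oswin → Elspeth, so Harald must come before Elspeth.
That means Elspeth cannot be before Harald.

no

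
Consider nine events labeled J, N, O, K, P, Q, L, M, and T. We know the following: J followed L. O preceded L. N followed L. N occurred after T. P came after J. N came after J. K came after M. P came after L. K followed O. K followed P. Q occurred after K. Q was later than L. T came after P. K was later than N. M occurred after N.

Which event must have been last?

Q

Every other event has a chain of constraints placing it before Q, so Q is last.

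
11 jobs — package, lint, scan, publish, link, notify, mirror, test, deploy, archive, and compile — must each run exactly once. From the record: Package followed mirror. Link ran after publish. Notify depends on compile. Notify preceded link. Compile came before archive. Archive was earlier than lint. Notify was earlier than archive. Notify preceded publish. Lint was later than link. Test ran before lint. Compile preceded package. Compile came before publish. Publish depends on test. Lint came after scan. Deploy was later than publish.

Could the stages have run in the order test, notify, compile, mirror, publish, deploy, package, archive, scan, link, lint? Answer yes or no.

no

The constraints require compile before notify, but in the proposed sequence notify appears ahead of compile. That one violation is enough.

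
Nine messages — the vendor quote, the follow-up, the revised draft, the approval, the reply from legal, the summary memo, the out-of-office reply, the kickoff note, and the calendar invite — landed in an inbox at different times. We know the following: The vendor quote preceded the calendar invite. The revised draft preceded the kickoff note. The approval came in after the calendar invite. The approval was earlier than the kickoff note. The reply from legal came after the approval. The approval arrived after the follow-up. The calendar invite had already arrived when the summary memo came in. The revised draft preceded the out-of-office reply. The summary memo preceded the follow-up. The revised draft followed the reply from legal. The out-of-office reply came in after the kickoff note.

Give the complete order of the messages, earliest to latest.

The constraints fix every adjacent pair, so only one ordering works:
the vendor quote → the calendar invite → the summary memo → the follow-up → the approval → the reply from legal → the revised draft → the kickoff note → the out-of-office reply.

the vendor quote, the calendar invite, the summary memo, the follow-up, the approval, the reply from legal, the revised draft, the kickoff note, the out-of-office reply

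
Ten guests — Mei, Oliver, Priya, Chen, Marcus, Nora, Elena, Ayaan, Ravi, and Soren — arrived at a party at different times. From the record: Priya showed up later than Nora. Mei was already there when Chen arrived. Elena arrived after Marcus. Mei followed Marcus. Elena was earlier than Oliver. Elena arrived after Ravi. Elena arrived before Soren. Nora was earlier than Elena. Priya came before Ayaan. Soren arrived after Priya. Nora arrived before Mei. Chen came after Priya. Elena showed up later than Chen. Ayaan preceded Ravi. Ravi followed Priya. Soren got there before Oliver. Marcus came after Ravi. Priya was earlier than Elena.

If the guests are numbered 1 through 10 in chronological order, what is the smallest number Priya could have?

Nora must come before Priya — 1 forced predecessor.
Nothing else is forced ahead of Priya, so their earliest slot is position 1 + 1 = 2.

2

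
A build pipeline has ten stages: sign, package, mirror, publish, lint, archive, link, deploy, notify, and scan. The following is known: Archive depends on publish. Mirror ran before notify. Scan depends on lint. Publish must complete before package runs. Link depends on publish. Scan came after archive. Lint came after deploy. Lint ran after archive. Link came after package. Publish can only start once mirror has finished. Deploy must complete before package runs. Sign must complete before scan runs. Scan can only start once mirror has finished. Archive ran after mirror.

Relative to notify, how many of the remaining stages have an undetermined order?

8

Forced before notify: mirror.
That leaves archive, deploy, link, lint, package, publish, scan, and sign with no forced order relative to notify — 8.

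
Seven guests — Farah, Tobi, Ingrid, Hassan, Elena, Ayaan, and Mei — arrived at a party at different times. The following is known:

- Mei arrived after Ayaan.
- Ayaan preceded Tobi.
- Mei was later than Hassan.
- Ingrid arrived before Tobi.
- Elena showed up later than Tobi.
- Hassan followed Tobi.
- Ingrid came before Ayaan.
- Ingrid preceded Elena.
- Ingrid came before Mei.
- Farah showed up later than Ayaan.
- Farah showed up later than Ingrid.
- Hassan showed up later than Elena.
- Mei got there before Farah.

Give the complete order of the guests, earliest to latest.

Ingrid, Ayaan, Tobi, Elena, Hassan, Mei, Farah

The constraints fix every adjacent pair, so only one ordering works:
Ingrid → Ayaan → Tobi → Elena → Hassan → Mei → Farah.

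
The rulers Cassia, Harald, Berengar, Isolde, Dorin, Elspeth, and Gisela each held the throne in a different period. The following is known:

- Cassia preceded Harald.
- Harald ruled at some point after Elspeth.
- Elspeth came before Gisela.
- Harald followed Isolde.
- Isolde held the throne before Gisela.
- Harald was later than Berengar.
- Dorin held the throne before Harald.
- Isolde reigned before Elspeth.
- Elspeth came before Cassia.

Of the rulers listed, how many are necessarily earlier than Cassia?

2

Directly stated before Cassia: Elspeth.
Isolde reaches Cassia via Isolde → Elspeth → Cassia.
That's Elspeth and Isolde — 2 in all.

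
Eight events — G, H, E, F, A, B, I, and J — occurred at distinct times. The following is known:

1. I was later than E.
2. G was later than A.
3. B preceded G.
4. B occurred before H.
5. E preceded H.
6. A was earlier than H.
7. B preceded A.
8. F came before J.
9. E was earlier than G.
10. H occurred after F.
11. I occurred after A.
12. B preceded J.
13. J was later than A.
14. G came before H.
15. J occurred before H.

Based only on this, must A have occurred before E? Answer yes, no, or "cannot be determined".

No chain of stated constraints runs from A to E, and none runs from E to A either.
So the relative order of A and E is not fixed by the given facts.

cannot be determined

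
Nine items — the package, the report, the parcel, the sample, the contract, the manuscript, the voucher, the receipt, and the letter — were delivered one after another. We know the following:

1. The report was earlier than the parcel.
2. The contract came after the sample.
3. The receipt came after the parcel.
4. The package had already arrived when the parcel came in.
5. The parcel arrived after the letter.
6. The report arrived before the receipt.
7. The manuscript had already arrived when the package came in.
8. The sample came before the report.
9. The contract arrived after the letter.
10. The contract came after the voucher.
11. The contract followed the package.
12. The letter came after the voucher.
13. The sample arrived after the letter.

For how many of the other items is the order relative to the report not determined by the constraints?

Forced before the report: the letter, the sample, and the voucher; forced after the report: the parcel and the receipt.
That leaves the contract, the manuscript, and the package with no forced order relative to the report — 3.

3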